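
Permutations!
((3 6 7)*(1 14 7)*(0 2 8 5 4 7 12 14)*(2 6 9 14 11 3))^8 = (0 1 6)(2 4 8 7 5)(3 12 9 11 14)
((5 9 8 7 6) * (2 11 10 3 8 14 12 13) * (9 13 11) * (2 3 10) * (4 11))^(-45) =((2 9 14 12 4 11)(3 8 7 6 5 13))^(-45) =(2 12)(3 6)(4 9)(5 8)(7 13)(11 14)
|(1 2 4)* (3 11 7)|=3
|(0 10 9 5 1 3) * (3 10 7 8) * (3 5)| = |(0 7 8 5 1 10 9 3)| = 8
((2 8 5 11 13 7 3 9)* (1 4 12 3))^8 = ((1 4 12 3 9 2 8 5 11 13 7))^8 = (1 11 2 12 7 5 9 4 13 8 3)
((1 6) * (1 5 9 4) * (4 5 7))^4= ((1 6 7 4)(5 9))^4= (9)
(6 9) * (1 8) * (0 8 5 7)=(0 8 1 5 7)(6 9)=[8, 5, 2, 3, 4, 7, 9, 0, 1, 6]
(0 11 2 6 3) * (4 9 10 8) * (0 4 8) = [11, 1, 6, 4, 9, 5, 3, 7, 8, 10, 0, 2] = (0 11 2 6 3 4 9 10)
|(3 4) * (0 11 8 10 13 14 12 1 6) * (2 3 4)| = |(0 11 8 10 13 14 12 1 6)(2 3)| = 18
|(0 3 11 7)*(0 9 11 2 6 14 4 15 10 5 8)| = |(0 3 2 6 14 4 15 10 5 8)(7 9 11)| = 30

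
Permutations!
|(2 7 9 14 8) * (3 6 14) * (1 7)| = |(1 7 9 3 6 14 8 2)| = 8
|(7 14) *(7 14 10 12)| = 3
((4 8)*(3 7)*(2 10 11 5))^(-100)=((2 10 11 5)(3 7)(4 8))^(-100)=(11)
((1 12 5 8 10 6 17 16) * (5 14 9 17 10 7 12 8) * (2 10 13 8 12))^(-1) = (1 16 17 9 14 12)(2 7 8 13 6 10)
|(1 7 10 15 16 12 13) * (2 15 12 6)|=20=|(1 7 10 12 13)(2 15 16 6)|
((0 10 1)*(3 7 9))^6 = ((0 10 1)(3 7 9))^6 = (10)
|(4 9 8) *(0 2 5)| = |(0 2 5)(4 9 8)| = 3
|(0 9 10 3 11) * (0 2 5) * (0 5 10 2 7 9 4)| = 6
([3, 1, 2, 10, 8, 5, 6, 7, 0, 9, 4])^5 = [0, 1, 2, 3, 4, 5, 6, 7, 8, 9, 10]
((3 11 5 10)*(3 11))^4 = ((5 10 11))^4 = (5 10 11)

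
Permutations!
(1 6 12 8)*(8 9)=(1 6 12 9 8)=[0, 6, 2, 3, 4, 5, 12, 7, 1, 8, 10, 11, 9]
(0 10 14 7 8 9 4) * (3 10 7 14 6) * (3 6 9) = [7, 1, 2, 10, 0, 5, 6, 8, 3, 4, 9, 11, 12, 13, 14] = (14)(0 7 8 3 10 9 4)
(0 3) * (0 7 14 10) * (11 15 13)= (0 3 7 14 10)(11 15 13)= [3, 1, 2, 7, 4, 5, 6, 14, 8, 9, 0, 15, 12, 11, 10, 13]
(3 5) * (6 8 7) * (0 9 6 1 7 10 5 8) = (0 9 6)(1 7)(3 8 10 5) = [9, 7, 2, 8, 4, 3, 0, 1, 10, 6, 5]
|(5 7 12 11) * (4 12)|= 5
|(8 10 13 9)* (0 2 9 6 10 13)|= |(0 2 9 8 13 6 10)|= 7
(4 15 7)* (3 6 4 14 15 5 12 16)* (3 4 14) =[0, 1, 2, 6, 5, 12, 14, 3, 8, 9, 10, 11, 16, 13, 15, 7, 4] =(3 6 14 15 7)(4 5 12 16)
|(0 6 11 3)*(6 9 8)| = 6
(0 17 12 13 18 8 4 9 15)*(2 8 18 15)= [17, 1, 8, 3, 9, 5, 6, 7, 4, 2, 10, 11, 13, 15, 14, 0, 16, 12, 18]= (18)(0 17 12 13 15)(2 8 4 9)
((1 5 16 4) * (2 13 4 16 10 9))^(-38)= ((16)(1 5 10 9 2 13 4))^(-38)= (16)(1 2 5 13 10 4 9)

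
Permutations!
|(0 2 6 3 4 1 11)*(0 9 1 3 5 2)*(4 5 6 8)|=|(1 11 9)(2 8 4 3 5)|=15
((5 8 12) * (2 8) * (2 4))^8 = (2 5 8 4 12)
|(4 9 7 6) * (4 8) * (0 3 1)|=|(0 3 1)(4 9 7 6 8)|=15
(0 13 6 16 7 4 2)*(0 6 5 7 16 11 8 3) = (16)(0 13 5 7 4 2 6 11 8 3) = [13, 1, 6, 0, 2, 7, 11, 4, 3, 9, 10, 8, 12, 5, 14, 15, 16]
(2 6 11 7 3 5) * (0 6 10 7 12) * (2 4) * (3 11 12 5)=[6, 1, 10, 3, 2, 4, 12, 11, 8, 9, 7, 5, 0]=(0 6 12)(2 10 7 11 5 4)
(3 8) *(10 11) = (3 8)(10 11) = [0, 1, 2, 8, 4, 5, 6, 7, 3, 9, 11, 10]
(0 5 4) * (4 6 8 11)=[5, 1, 2, 3, 0, 6, 8, 7, 11, 9, 10, 4]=(0 5 6 8 11 4)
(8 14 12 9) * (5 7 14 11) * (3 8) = [0, 1, 2, 8, 4, 7, 6, 14, 11, 3, 10, 5, 9, 13, 12] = (3 8 11 5 7 14 12 9)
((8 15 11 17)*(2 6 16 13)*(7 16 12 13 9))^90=((2 6 12 13)(7 16 9)(8 15 11 17))^90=(2 12)(6 13)(8 11)(15 17)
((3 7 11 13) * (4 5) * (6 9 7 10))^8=((3 10 6 9 7 11 13)(4 5))^8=(3 10 6 9 7 11 13)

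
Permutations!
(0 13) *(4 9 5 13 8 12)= (0 8 12 4 9 5 13)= [8, 1, 2, 3, 9, 13, 6, 7, 12, 5, 10, 11, 4, 0]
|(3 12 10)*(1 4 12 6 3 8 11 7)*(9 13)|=14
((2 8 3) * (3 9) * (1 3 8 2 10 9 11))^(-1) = (1 11 8 9 10 3)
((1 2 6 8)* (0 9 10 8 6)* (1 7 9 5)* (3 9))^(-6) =(0 1)(2 5)(3 7 8 10 9)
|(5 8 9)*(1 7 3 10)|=|(1 7 3 10)(5 8 9)|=12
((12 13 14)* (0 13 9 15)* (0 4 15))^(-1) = ((0 13 14 12 9)(4 15))^(-1) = (0 9 12 14 13)(4 15)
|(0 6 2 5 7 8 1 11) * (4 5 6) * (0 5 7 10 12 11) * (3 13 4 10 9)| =12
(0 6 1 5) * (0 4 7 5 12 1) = [6, 12, 2, 3, 7, 4, 0, 5, 8, 9, 10, 11, 1] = (0 6)(1 12)(4 7 5)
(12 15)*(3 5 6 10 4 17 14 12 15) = (3 5 6 10 4 17 14 12) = [0, 1, 2, 5, 17, 6, 10, 7, 8, 9, 4, 11, 3, 13, 12, 15, 16, 14]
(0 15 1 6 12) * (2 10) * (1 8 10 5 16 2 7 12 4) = [15, 6, 5, 3, 1, 16, 4, 12, 10, 9, 7, 11, 0, 13, 14, 8, 2] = (0 15 8 10 7 12)(1 6 4)(2 5 16)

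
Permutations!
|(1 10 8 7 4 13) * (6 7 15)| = 8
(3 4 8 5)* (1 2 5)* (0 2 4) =[2, 4, 5, 0, 8, 3, 6, 7, 1] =(0 2 5 3)(1 4 8)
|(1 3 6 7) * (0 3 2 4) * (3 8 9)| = 9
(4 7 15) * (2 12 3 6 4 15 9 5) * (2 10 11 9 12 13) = (15)(2 13)(3 6 4 7 12)(5 10 11 9) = [0, 1, 13, 6, 7, 10, 4, 12, 8, 5, 11, 9, 3, 2, 14, 15]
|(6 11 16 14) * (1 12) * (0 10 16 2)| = |(0 10 16 14 6 11 2)(1 12)| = 14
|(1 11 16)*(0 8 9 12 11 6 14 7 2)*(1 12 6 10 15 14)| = 30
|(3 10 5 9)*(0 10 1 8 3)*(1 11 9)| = 8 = |(0 10 5 1 8 3 11 9)|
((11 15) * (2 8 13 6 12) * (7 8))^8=(15)(2 8 6)(7 13 12)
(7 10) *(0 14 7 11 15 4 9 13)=(0 14 7 10 11 15 4 9 13)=[14, 1, 2, 3, 9, 5, 6, 10, 8, 13, 11, 15, 12, 0, 7, 4]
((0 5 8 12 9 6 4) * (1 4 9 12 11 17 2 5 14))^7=(0 4 1 14)(2 8 17 5 11)(6 9)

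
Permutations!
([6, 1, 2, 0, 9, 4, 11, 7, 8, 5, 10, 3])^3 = (0 3 11 6)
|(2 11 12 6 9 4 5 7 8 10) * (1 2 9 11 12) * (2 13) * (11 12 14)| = |(1 13 2 14 11)(4 5 7 8 10 9)(6 12)| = 30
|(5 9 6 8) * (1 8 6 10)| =5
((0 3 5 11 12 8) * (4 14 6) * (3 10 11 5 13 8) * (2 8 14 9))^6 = (0 14)(2 3)(4 11)(6 10)(8 13)(9 12)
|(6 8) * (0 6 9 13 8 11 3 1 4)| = 6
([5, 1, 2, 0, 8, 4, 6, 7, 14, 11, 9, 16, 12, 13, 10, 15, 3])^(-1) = (0 3 16 11 9 10 14 8 4 5)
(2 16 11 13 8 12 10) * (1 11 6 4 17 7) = (1 11 13 8 12 10 2 16 6 4 17 7) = [0, 11, 16, 3, 17, 5, 4, 1, 12, 9, 2, 13, 10, 8, 14, 15, 6, 7]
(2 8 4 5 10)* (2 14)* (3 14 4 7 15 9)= (2 8 7 15 9 3 14)(4 5 10)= [0, 1, 8, 14, 5, 10, 6, 15, 7, 3, 4, 11, 12, 13, 2, 9]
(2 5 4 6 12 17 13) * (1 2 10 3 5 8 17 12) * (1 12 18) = (1 2 8 17 13 10 3 5 4 6 12 18) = [0, 2, 8, 5, 6, 4, 12, 7, 17, 9, 3, 11, 18, 10, 14, 15, 16, 13, 1]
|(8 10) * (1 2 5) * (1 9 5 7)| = 6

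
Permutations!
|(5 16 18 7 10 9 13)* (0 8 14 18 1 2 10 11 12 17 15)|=63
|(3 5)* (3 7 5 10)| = |(3 10)(5 7)| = 2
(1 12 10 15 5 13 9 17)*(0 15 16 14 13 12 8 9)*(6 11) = [15, 8, 2, 3, 4, 12, 11, 7, 9, 17, 16, 6, 10, 0, 13, 5, 14, 1] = (0 15 5 12 10 16 14 13)(1 8 9 17)(6 11)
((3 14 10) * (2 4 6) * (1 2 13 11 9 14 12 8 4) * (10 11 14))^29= (1 2)(3 10 9 11 14 13 6 4 8 12)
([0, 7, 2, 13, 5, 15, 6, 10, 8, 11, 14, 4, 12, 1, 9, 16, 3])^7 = [0, 5, 2, 11, 7, 10, 6, 15, 8, 13, 16, 1, 12, 4, 3, 14, 9]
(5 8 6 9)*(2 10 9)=(2 10 9 5 8 6)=[0, 1, 10, 3, 4, 8, 2, 7, 6, 5, 9]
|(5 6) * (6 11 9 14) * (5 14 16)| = |(5 11 9 16)(6 14)| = 4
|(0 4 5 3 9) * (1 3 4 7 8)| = 6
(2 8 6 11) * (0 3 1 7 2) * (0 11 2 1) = [3, 7, 8, 0, 4, 5, 2, 1, 6, 9, 10, 11] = (11)(0 3)(1 7)(2 8 6)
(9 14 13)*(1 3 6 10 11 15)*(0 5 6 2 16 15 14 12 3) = (0 5 6 10 11 14 13 9 12 3 2 16 15 1) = [5, 0, 16, 2, 4, 6, 10, 7, 8, 12, 11, 14, 3, 9, 13, 1, 15]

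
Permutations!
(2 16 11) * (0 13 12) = (0 13 12)(2 16 11) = [13, 1, 16, 3, 4, 5, 6, 7, 8, 9, 10, 2, 0, 12, 14, 15, 11]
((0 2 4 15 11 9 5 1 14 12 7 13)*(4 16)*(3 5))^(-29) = (0 13 7 12 14 1 5 3 9 11 15 4 16 2)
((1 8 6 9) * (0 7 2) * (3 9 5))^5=(0 2 7)(1 9 3 5 6 8)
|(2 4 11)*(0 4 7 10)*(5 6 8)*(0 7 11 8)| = 10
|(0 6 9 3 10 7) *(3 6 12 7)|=6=|(0 12 7)(3 10)(6 9)|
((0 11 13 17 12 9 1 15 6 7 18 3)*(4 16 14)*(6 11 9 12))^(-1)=(0 3 18 7 6 17 13 11 15 1 9)(4 14 16)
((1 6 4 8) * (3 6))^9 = (1 8 4 6 3)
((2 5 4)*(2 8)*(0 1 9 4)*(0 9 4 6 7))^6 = ((0 1 4 8 2 5 9 6 7))^6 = (0 9 8)(1 6 2)(4 7 5)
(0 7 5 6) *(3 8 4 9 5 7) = (0 3 8 4 9 5 6) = [3, 1, 2, 8, 9, 6, 0, 7, 4, 5]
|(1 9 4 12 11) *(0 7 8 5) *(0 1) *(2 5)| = 10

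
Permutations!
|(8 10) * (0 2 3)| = |(0 2 3)(8 10)| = 6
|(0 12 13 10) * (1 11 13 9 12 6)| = |(0 6 1 11 13 10)(9 12)| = 6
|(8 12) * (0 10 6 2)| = |(0 10 6 2)(8 12)| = 4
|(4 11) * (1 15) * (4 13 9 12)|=10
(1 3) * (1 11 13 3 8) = [0, 8, 2, 11, 4, 5, 6, 7, 1, 9, 10, 13, 12, 3] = (1 8)(3 11 13)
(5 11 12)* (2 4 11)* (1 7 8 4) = (1 7 8 4 11 12 5 2) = [0, 7, 1, 3, 11, 2, 6, 8, 4, 9, 10, 12, 5]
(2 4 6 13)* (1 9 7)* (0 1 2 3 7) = (0 1 9)(2 4 6 13 3 7) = [1, 9, 4, 7, 6, 5, 13, 2, 8, 0, 10, 11, 12, 3]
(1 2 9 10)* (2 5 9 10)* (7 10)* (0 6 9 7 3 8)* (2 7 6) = (0 2 3 8)(1 5 6 9 7 10) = [2, 5, 3, 8, 4, 6, 9, 10, 0, 7, 1]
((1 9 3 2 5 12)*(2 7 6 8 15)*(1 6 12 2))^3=((1 9 3 7 12 6 8 15)(2 5))^3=(1 7 8 9 12 15 3 6)(2 5)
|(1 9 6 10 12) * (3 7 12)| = |(1 9 6 10 3 7 12)| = 7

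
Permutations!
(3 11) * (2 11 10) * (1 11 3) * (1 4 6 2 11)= [0, 1, 3, 10, 6, 5, 2, 7, 8, 9, 11, 4]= (2 3 10 11 4 6)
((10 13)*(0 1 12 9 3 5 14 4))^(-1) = (0 4 14 5 3 9 12 1)(10 13)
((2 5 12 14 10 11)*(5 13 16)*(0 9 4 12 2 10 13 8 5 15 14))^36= ((0 9 4 12)(2 8 5)(10 11)(13 16 15 14))^36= (16)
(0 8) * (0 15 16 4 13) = (0 8 15 16 4 13) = [8, 1, 2, 3, 13, 5, 6, 7, 15, 9, 10, 11, 12, 0, 14, 16, 4]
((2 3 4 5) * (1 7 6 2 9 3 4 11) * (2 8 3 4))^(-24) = (11)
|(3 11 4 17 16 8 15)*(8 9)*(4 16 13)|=|(3 11 16 9 8 15)(4 17 13)|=6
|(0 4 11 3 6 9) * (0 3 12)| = 12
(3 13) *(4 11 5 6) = (3 13)(4 11 5 6) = [0, 1, 2, 13, 11, 6, 4, 7, 8, 9, 10, 5, 12, 3]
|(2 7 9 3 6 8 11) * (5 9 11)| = |(2 7 11)(3 6 8 5 9)| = 15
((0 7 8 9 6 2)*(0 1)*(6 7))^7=((0 6 2 1)(7 8 9))^7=(0 1 2 6)(7 8 9)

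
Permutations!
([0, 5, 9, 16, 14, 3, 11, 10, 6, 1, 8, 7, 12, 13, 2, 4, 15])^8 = (1 9 2 14 4 15 16 3 5)(6 10 11 8 7)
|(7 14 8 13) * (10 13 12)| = 6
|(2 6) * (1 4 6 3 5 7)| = |(1 4 6 2 3 5 7)| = 7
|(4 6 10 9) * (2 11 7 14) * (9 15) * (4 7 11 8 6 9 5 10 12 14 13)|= |(2 8 6 12 14)(4 9 7 13)(5 10 15)|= 60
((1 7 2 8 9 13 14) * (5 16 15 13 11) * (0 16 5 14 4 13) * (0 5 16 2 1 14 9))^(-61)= (0 8 2)(1 7)(4 13)(5 15 16)(9 11)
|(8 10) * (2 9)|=2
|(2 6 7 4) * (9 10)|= 4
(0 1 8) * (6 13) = (0 1 8)(6 13) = [1, 8, 2, 3, 4, 5, 13, 7, 0, 9, 10, 11, 12, 6]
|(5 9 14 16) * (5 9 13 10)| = |(5 13 10)(9 14 16)| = 3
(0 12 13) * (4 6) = (0 12 13)(4 6) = [12, 1, 2, 3, 6, 5, 4, 7, 8, 9, 10, 11, 13, 0]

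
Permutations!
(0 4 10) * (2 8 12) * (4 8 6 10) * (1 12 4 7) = [8, 12, 6, 3, 7, 5, 10, 1, 4, 9, 0, 11, 2] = (0 8 4 7 1 12 2 6 10)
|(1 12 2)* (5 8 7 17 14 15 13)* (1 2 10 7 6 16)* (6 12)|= |(1 6 16)(5 8 12 10 7 17 14 15 13)|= 9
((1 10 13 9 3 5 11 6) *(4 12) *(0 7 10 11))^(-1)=(0 5 3 9 13 10 7)(1 6 11)(4 12)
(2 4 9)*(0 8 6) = [8, 1, 4, 3, 9, 5, 0, 7, 6, 2] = (0 8 6)(2 4 9)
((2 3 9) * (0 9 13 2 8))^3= (13)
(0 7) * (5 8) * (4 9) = (0 7)(4 9)(5 8) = [7, 1, 2, 3, 9, 8, 6, 0, 5, 4]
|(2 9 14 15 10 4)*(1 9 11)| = |(1 9 14 15 10 4 2 11)| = 8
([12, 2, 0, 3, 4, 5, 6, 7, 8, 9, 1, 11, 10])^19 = [2, 10, 1, 3, 4, 5, 6, 7, 8, 9, 12, 11, 0]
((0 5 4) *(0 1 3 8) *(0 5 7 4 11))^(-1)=(0 11 5 8 3 1 4 7)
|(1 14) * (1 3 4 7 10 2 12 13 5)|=10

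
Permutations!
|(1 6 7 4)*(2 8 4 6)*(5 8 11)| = |(1 2 11 5 8 4)(6 7)| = 6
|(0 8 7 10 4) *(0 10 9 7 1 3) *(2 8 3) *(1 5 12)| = 10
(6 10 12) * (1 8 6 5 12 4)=(1 8 6 10 4)(5 12)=[0, 8, 2, 3, 1, 12, 10, 7, 6, 9, 4, 11, 5]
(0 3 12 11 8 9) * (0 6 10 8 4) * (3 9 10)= [9, 1, 2, 12, 0, 5, 3, 7, 10, 6, 8, 4, 11]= (0 9 6 3 12 11 4)(8 10)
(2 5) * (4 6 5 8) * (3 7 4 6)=(2 8 6 5)(3 7 4)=[0, 1, 8, 7, 3, 2, 5, 4, 6]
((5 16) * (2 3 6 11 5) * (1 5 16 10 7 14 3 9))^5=(1 3 9 14 2 7 16 10 11 5 6)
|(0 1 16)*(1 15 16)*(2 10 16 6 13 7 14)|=|(0 15 6 13 7 14 2 10 16)|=9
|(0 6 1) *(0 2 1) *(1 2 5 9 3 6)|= 6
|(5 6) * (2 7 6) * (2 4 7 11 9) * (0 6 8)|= 6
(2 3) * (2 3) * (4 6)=(4 6)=[0, 1, 2, 3, 6, 5, 4]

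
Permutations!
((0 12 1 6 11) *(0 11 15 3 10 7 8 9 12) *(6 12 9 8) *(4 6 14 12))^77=((1 4 6 15 3 10 7 14 12))^77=(1 10 4 7 6 14 15 12 3)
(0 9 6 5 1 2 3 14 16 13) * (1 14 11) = (0 9 6 5 14 16 13)(1 2 3 11) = [9, 2, 3, 11, 4, 14, 5, 7, 8, 6, 10, 1, 12, 0, 16, 15, 13]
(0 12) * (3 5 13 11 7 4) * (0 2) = [12, 1, 0, 5, 3, 13, 6, 4, 8, 9, 10, 7, 2, 11] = (0 12 2)(3 5 13 11 7 4)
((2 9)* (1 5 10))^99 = ((1 5 10)(2 9))^99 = (10)(2 9)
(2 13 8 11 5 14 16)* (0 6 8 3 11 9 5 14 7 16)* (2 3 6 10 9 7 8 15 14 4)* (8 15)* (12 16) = [10, 1, 13, 11, 2, 15, 8, 12, 7, 5, 9, 4, 16, 6, 0, 14, 3] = (0 10 9 5 15 14)(2 13 6 8 7 12 16 3 11 4)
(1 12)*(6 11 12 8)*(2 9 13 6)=(1 8 2 9 13 6 11 12)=[0, 8, 9, 3, 4, 5, 11, 7, 2, 13, 10, 12, 1, 6]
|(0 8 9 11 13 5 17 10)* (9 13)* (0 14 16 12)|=18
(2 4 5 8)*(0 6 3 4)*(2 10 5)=(0 6 3 4 2)(5 8 10)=[6, 1, 0, 4, 2, 8, 3, 7, 10, 9, 5]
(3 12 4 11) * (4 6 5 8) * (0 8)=(0 8 4 11 3 12 6 5)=[8, 1, 2, 12, 11, 0, 5, 7, 4, 9, 10, 3, 6]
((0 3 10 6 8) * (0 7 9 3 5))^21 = (0 5)(3 8)(6 9)(7 10)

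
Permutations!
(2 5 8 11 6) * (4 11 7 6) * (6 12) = [0, 1, 5, 3, 11, 8, 2, 12, 7, 9, 10, 4, 6] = (2 5 8 7 12 6)(4 11)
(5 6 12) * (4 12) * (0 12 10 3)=[12, 1, 2, 0, 10, 6, 4, 7, 8, 9, 3, 11, 5]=(0 12 5 6 4 10 3)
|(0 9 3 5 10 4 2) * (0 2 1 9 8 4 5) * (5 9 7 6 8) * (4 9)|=10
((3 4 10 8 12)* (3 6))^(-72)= (12)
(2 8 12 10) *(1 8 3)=[0, 8, 3, 1, 4, 5, 6, 7, 12, 9, 2, 11, 10]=(1 8 12 10 2 3)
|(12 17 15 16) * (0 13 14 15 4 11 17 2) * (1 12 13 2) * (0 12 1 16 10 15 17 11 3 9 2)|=|(2 12 16 13 14 17 4 3 9)(10 15)|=18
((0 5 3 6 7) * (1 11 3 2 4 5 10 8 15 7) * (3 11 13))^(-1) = ((0 10 8 15 7)(1 13 3 6)(2 4 5))^(-1) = (0 7 15 8 10)(1 6 3 13)(2 5 4)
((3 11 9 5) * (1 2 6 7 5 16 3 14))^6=(3 9)(11 16)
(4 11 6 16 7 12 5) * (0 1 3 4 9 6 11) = [1, 3, 2, 4, 0, 9, 16, 12, 8, 6, 10, 11, 5, 13, 14, 15, 7] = (0 1 3 4)(5 9 6 16 7 12)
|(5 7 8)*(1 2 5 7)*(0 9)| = 6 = |(0 9)(1 2 5)(7 8)|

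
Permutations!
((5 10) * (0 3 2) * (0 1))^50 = (10)(0 2)(1 3)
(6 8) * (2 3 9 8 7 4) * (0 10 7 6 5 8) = (0 10 7 4 2 3 9)(5 8) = [10, 1, 3, 9, 2, 8, 6, 4, 5, 0, 7]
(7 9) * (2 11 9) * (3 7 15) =(2 11 9 15 3 7) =[0, 1, 11, 7, 4, 5, 6, 2, 8, 15, 10, 9, 12, 13, 14, 3]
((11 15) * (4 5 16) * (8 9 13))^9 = ((4 5 16)(8 9 13)(11 15))^9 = (16)(11 15)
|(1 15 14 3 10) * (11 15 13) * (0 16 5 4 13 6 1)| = 10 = |(0 16 5 4 13 11 15 14 3 10)(1 6)|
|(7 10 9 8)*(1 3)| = 4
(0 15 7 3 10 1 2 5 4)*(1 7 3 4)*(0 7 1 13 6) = (0 15 3 10 1 2 5 13 6)(4 7) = [15, 2, 5, 10, 7, 13, 0, 4, 8, 9, 1, 11, 12, 6, 14, 3]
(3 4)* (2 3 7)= (2 3 4 7)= [0, 1, 3, 4, 7, 5, 6, 2]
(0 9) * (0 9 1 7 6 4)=(9)(0 1 7 6 4)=[1, 7, 2, 3, 0, 5, 4, 6, 8, 9]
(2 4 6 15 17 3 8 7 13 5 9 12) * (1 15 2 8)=(1 15 17 3)(2 4 6)(5 9 12 8 7 13)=[0, 15, 4, 1, 6, 9, 2, 13, 7, 12, 10, 11, 8, 5, 14, 17, 16, 3]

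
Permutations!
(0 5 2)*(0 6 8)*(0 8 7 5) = (8)(2 6 7 5) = [0, 1, 6, 3, 4, 2, 7, 5, 8]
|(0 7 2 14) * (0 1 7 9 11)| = |(0 9 11)(1 7 2 14)| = 12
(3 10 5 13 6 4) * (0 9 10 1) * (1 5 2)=(0 9 10 2 1)(3 5 13 6 4)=[9, 0, 1, 5, 3, 13, 4, 7, 8, 10, 2, 11, 12, 6]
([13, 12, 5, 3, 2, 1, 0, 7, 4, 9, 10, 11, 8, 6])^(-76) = (0 6 13)(1 8 2)(4 5 12)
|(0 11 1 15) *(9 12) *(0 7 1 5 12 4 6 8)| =|(0 11 5 12 9 4 6 8)(1 15 7)| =24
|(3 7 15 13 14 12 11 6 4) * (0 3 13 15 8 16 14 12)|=30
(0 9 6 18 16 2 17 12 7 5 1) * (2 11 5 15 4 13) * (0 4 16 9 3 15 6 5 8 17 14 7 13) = (0 3 15 16 11 8 17 12 13 2 14 7 6 18 9 5 1 4) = [3, 4, 14, 15, 0, 1, 18, 6, 17, 5, 10, 8, 13, 2, 7, 16, 11, 12, 9]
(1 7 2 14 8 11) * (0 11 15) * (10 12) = [11, 7, 14, 3, 4, 5, 6, 2, 15, 9, 12, 1, 10, 13, 8, 0] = (0 11 1 7 2 14 8 15)(10 12)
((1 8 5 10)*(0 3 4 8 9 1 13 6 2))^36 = (13) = ((0 3 4 8 5 10 13 6 2)(1 9))^36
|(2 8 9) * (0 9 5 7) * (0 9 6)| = |(0 6)(2 8 5 7 9)| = 10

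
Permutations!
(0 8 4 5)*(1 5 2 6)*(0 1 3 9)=(0 8 4 2 6 3 9)(1 5)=[8, 5, 6, 9, 2, 1, 3, 7, 4, 0]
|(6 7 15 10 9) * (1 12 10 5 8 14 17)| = 11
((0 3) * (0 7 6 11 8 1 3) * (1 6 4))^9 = ((1 3 7 4)(6 11 8))^9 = (11)(1 3 7 4)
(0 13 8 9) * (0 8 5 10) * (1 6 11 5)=(0 13 1 6 11 5 10)(8 9)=[13, 6, 2, 3, 4, 10, 11, 7, 9, 8, 0, 5, 12, 1]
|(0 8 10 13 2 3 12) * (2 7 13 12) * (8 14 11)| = |(0 14 11 8 10 12)(2 3)(7 13)| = 6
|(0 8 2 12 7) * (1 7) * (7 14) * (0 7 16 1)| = 12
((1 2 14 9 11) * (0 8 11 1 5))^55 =((0 8 11 5)(1 2 14 9))^55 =(0 5 11 8)(1 9 14 2)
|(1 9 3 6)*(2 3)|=5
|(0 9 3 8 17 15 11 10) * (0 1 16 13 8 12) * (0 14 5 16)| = 14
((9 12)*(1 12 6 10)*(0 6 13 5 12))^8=((0 6 10 1)(5 12 9 13))^8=(13)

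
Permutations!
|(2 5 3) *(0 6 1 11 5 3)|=10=|(0 6 1 11 5)(2 3)|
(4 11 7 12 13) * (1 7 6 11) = (1 7 12 13 4)(6 11) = [0, 7, 2, 3, 1, 5, 11, 12, 8, 9, 10, 6, 13, 4]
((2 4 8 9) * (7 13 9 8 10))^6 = ((2 4 10 7 13 9))^6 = (13)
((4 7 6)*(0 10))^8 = (10)(4 6 7)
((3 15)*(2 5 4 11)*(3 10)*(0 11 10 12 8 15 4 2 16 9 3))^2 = (0 16 3 10 11 9 4)(8 12 15)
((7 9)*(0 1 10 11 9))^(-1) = ((0 1 10 11 9 7))^(-1) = (0 7 9 11 10 1)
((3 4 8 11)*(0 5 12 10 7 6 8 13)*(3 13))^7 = ((0 5 12 10 7 6 8 11 13)(3 4))^7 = (0 11 6 10 5 13 8 7 12)(3 4)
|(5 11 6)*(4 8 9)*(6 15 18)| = 15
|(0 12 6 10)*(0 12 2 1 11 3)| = 15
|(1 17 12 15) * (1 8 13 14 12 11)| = 15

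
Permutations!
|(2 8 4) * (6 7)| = 6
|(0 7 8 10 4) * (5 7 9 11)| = 8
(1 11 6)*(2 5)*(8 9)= [0, 11, 5, 3, 4, 2, 1, 7, 9, 8, 10, 6]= (1 11 6)(2 5)(8 9)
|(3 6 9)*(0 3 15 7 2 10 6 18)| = |(0 3 18)(2 10 6 9 15 7)| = 6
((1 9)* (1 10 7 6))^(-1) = (1 6 7 10 9)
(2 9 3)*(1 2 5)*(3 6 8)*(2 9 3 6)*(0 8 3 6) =[8, 9, 6, 5, 4, 1, 3, 7, 0, 2] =(0 8)(1 9 2 6 3 5)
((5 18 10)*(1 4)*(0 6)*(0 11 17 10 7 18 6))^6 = (18)(5 6 11 17 10)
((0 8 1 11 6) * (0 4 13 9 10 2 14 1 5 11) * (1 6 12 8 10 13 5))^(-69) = (0 12 4 2 1 11 6 10 8 5 14)(9 13)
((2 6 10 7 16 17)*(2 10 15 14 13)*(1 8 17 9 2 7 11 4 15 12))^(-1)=(1 12 6 2 9 16 7 13 14 15 4 11 10 17 8)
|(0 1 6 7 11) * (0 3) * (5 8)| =6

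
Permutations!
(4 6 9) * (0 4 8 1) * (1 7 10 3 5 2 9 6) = (0 4 1)(2 9 8 7 10 3 5) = [4, 0, 9, 5, 1, 2, 6, 10, 7, 8, 3]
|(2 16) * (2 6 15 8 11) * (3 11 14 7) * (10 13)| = |(2 16 6 15 8 14 7 3 11)(10 13)| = 18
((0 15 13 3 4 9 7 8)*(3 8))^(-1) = ((0 15 13 8)(3 4 9 7))^(-1) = (0 8 13 15)(3 7 9 4)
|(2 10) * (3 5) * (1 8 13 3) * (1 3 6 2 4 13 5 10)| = |(1 8 5 3 10 4 13 6 2)| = 9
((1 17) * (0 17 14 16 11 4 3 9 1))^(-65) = (0 17)(1 3 11 14 9 4 16)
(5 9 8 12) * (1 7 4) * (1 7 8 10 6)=(1 8 12 5 9 10 6)(4 7)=[0, 8, 2, 3, 7, 9, 1, 4, 12, 10, 6, 11, 5]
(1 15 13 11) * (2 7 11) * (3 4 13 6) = (1 15 6 3 4 13 2 7 11) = [0, 15, 7, 4, 13, 5, 3, 11, 8, 9, 10, 1, 12, 2, 14, 6]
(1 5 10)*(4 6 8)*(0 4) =[4, 5, 2, 3, 6, 10, 8, 7, 0, 9, 1] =(0 4 6 8)(1 5 10)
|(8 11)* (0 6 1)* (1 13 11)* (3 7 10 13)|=9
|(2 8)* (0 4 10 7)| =4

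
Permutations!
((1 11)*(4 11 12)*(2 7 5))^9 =(1 12 4 11)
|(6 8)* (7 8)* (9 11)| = 6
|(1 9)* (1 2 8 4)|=5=|(1 9 2 8 4)|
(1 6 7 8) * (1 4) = (1 6 7 8 4) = [0, 6, 2, 3, 1, 5, 7, 8, 4]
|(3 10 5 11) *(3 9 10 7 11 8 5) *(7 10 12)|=|(3 10)(5 8)(7 11 9 12)|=4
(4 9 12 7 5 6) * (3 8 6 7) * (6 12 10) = (3 8 12)(4 9 10 6)(5 7) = [0, 1, 2, 8, 9, 7, 4, 5, 12, 10, 6, 11, 3]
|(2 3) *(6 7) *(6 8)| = |(2 3)(6 7 8)| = 6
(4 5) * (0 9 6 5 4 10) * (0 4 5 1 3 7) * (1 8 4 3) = (0 9 6 8 4 5 10 3 7) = [9, 1, 2, 7, 5, 10, 8, 0, 4, 6, 3]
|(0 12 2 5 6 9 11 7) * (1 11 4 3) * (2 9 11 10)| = |(0 12 9 4 3 1 10 2 5 6 11 7)| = 12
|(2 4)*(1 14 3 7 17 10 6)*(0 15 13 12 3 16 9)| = |(0 15 13 12 3 7 17 10 6 1 14 16 9)(2 4)| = 26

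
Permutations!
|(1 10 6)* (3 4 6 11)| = |(1 10 11 3 4 6)| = 6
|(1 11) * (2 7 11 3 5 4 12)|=|(1 3 5 4 12 2 7 11)|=8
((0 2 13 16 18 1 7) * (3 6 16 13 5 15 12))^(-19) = ((0 2 5 15 12 3 6 16 18 1 7))^(-19) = (0 15 6 1 2 12 16 7 5 3 18)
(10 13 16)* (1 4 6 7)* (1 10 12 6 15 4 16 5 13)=(1 16 12 6 7 10)(4 15)(5 13)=[0, 16, 2, 3, 15, 13, 7, 10, 8, 9, 1, 11, 6, 5, 14, 4, 12]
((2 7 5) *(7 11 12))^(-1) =((2 11 12 7 5))^(-1) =(2 5 7 12 11)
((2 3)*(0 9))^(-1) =(0 9)(2 3) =((0 9)(2 3))^(-1)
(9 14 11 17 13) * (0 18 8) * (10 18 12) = (0 12 10 18 8)(9 14 11 17 13) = [12, 1, 2, 3, 4, 5, 6, 7, 0, 14, 18, 17, 10, 9, 11, 15, 16, 13, 8]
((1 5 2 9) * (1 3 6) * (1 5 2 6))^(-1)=(1 3 9 2)(5 6)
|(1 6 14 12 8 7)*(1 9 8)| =|(1 6 14 12)(7 9 8)| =12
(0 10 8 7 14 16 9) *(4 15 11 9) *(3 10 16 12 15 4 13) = (0 16 13 3 10 8 7 14 12 15 11 9) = [16, 1, 2, 10, 4, 5, 6, 14, 7, 0, 8, 9, 15, 3, 12, 11, 13]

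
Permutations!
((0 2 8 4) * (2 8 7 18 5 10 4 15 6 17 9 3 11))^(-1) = ((0 8 15 6 17 9 3 11 2 7 18 5 10 4))^(-1) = (0 4 10 5 18 7 2 11 3 9 17 6 15 8)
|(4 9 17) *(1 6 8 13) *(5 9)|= |(1 6 8 13)(4 5 9 17)|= 4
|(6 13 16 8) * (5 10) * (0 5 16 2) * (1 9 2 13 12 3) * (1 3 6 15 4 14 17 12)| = |(0 5 10 16 8 15 4 14 17 12 6 1 9 2)| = 14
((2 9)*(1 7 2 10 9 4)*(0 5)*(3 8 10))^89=(0 5)(1 7 2 4)(3 8 10 9)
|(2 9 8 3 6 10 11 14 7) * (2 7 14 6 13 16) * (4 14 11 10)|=|(2 9 8 3 13 16)(4 14 11 6)|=12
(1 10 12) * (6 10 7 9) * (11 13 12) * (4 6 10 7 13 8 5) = (1 13 12)(4 6 7 9 10 11 8 5) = [0, 13, 2, 3, 6, 4, 7, 9, 5, 10, 11, 8, 1, 12]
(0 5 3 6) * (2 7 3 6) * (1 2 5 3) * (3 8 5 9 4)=[8, 2, 7, 9, 3, 6, 0, 1, 5, 4]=(0 8 5 6)(1 2 7)(3 9 4)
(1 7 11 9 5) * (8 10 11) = [0, 7, 2, 3, 4, 1, 6, 8, 10, 5, 11, 9] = (1 7 8 10 11 9 5)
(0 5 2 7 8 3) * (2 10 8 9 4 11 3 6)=(0 5 10 8 6 2 7 9 4 11 3)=[5, 1, 7, 0, 11, 10, 2, 9, 6, 4, 8, 3]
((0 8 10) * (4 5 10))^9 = ((0 8 4 5 10))^9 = (0 10 5 4 8)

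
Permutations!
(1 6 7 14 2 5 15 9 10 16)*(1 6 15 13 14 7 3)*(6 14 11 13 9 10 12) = (1 15 10 16 14 2 5 9 12 6 3)(11 13) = [0, 15, 5, 1, 4, 9, 3, 7, 8, 12, 16, 13, 6, 11, 2, 10, 14]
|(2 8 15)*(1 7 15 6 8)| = 4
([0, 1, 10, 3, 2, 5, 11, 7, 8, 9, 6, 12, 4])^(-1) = [0, 1, 4, 3, 12, 5, 10, 7, 8, 9, 2, 6, 11]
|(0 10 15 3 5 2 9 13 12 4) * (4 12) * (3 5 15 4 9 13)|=|(0 10 4)(2 13 9 3 15 5)|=6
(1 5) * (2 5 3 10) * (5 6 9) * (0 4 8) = (0 4 8)(1 3 10 2 6 9 5) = [4, 3, 6, 10, 8, 1, 9, 7, 0, 5, 2]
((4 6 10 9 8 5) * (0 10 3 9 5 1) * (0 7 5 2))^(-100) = ((0 10 2)(1 7 5 4 6 3 9 8))^(-100) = (0 2 10)(1 6)(3 7)(4 8)(5 9)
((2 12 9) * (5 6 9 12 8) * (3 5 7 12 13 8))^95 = ((2 3 5 6 9)(7 12 13 8))^95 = (7 8 13 12)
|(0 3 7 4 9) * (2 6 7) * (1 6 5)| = |(0 3 2 5 1 6 7 4 9)| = 9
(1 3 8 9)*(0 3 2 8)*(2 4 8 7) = [3, 4, 7, 0, 8, 5, 6, 2, 9, 1] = (0 3)(1 4 8 9)(2 7)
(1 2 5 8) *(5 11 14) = (1 2 11 14 5 8) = [0, 2, 11, 3, 4, 8, 6, 7, 1, 9, 10, 14, 12, 13, 5]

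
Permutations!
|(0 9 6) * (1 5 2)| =3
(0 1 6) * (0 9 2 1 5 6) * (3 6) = (0 5 3 6 9 2 1) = [5, 0, 1, 6, 4, 3, 9, 7, 8, 2]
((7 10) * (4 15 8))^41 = ((4 15 8)(7 10))^41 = (4 8 15)(7 10)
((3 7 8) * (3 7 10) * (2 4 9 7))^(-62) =(10)(2 7 4 8 9)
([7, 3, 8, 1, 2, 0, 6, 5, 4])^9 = (8)(1 3)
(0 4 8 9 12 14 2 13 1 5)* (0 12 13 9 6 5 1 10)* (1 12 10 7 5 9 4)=(0 1 12 14 2 4 8 6 9 13 7 5 10)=[1, 12, 4, 3, 8, 10, 9, 5, 6, 13, 0, 11, 14, 7, 2]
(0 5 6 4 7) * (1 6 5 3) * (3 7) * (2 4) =(0 7)(1 6 2 4 3) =[7, 6, 4, 1, 3, 5, 2, 0]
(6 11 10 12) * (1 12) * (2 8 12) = (1 2 8 12 6 11 10) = [0, 2, 8, 3, 4, 5, 11, 7, 12, 9, 1, 10, 6]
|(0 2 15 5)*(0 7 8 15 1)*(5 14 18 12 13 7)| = 21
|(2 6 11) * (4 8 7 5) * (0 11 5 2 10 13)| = 12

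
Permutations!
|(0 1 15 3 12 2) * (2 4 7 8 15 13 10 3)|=|(0 1 13 10 3 12 4 7 8 15 2)|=11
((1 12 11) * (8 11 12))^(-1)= (12)(1 11 8)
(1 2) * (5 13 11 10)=(1 2)(5 13 11 10)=[0, 2, 1, 3, 4, 13, 6, 7, 8, 9, 5, 10, 12, 11]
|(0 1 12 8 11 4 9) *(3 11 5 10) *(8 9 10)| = 4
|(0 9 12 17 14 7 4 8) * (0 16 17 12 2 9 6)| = |(0 6)(2 9)(4 8 16 17 14 7)| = 6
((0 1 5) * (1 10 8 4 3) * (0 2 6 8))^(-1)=(0 10)(1 3 4 8 6 2 5)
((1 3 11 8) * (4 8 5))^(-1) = (1 8 4 5 11 3)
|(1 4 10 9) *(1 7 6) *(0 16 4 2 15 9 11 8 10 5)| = |(0 16 4 5)(1 2 15 9 7 6)(8 10 11)| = 12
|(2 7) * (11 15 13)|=6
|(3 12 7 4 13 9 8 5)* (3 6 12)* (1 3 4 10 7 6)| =14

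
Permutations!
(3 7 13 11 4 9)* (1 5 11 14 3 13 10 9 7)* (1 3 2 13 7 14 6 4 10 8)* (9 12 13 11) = [0, 5, 11, 3, 14, 9, 4, 8, 1, 7, 12, 10, 13, 6, 2] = (1 5 9 7 8)(2 11 10 12 13 6 4 14)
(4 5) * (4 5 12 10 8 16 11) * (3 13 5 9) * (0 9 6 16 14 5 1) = (0 9 3 13 1)(4 12 10 8 14 5 6 16 11) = [9, 0, 2, 13, 12, 6, 16, 7, 14, 3, 8, 4, 10, 1, 5, 15, 11]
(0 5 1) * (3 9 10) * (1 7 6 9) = (0 5 7 6 9 10 3 1) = [5, 0, 2, 1, 4, 7, 9, 6, 8, 10, 3]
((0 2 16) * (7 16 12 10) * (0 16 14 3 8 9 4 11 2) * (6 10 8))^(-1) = (16)(2 11 4 9 8 12)(3 14 7 10 6)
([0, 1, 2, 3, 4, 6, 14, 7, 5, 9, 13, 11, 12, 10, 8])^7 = [0, 1, 2, 3, 4, 8, 5, 7, 14, 9, 13, 11, 12, 10, 6]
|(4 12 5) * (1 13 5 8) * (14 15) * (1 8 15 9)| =|(1 13 5 4 12 15 14 9)| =8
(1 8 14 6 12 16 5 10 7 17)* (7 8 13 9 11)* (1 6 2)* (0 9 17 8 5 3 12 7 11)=(0 9)(1 13 17 6 7 8 14 2)(3 12 16)(5 10)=[9, 13, 1, 12, 4, 10, 7, 8, 14, 0, 5, 11, 16, 17, 2, 15, 3, 6]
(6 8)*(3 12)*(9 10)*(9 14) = (3 12)(6 8)(9 10 14) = [0, 1, 2, 12, 4, 5, 8, 7, 6, 10, 14, 11, 3, 13, 9]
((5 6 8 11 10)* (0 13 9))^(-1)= ((0 13 9)(5 6 8 11 10))^(-1)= (0 9 13)(5 10 11 8 6)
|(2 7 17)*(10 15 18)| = |(2 7 17)(10 15 18)| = 3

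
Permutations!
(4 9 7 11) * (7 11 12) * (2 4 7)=[0, 1, 4, 3, 9, 5, 6, 12, 8, 11, 10, 7, 2]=(2 4 9 11 7 12)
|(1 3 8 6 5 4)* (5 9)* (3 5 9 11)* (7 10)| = 12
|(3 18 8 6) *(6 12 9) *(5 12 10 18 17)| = |(3 17 5 12 9 6)(8 10 18)| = 6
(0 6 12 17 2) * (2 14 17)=[6, 1, 0, 3, 4, 5, 12, 7, 8, 9, 10, 11, 2, 13, 17, 15, 16, 14]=(0 6 12 2)(14 17)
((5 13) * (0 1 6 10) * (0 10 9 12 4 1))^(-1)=(1 4 12 9 6)(5 13)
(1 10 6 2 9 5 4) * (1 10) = (2 9 5 4 10 6) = [0, 1, 9, 3, 10, 4, 2, 7, 8, 5, 6]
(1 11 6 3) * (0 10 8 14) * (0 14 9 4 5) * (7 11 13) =(14)(0 10 8 9 4 5)(1 13 7 11 6 3) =[10, 13, 2, 1, 5, 0, 3, 11, 9, 4, 8, 6, 12, 7, 14]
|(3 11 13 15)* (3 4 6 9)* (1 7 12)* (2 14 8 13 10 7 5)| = 15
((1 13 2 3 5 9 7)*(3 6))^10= (1 2 3 9)(5 7 13 6)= ((1 13 2 6 3 5 9 7))^10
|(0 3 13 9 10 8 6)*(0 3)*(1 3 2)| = 8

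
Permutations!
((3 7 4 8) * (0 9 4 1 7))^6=(0 9 4 8 3)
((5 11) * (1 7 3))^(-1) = ((1 7 3)(5 11))^(-1) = (1 3 7)(5 11)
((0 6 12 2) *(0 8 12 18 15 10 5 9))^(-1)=(0 9 5 10 15 18 6)(2 12 8)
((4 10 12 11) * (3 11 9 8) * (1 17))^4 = ((1 17)(3 11 4 10 12 9 8))^4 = (17)(3 12 11 9 4 8 10)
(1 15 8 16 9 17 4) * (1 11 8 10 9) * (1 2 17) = [0, 15, 17, 3, 11, 5, 6, 7, 16, 1, 9, 8, 12, 13, 14, 10, 2, 4] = (1 15 10 9)(2 17 4 11 8 16)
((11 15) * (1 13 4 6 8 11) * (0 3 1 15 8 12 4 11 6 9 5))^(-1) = (15)(0 5 9 4 12 6 8 11 13 1 3)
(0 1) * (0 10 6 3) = [1, 10, 2, 0, 4, 5, 3, 7, 8, 9, 6] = (0 1 10 6 3)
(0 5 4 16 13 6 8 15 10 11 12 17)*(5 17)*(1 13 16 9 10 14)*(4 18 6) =(0 17)(1 13 4 9 10 11 12 5 18 6 8 15 14) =[17, 13, 2, 3, 9, 18, 8, 7, 15, 10, 11, 12, 5, 4, 1, 14, 16, 0, 6]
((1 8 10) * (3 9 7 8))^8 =(1 9 8)(3 7 10)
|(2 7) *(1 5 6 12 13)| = |(1 5 6 12 13)(2 7)| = 10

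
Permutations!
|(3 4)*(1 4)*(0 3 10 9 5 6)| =8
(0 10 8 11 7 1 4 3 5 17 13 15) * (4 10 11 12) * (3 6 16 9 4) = (0 11 7 1 10 8 12 3 5 17 13 15)(4 6 16 9) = [11, 10, 2, 5, 6, 17, 16, 1, 12, 4, 8, 7, 3, 15, 14, 0, 9, 13]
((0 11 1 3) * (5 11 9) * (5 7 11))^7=((0 9 7 11 1 3))^7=(0 9 7 11 1 3)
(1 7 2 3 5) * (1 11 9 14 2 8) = (1 7 8)(2 3 5 11 9 14) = [0, 7, 3, 5, 4, 11, 6, 8, 1, 14, 10, 9, 12, 13, 2]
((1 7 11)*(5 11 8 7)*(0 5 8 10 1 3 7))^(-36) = (0 7)(1 11)(3 8)(5 10)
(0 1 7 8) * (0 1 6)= (0 6)(1 7 8)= [6, 7, 2, 3, 4, 5, 0, 8, 1]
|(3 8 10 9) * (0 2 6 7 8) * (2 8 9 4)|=|(0 8 10 4 2 6 7 9 3)|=9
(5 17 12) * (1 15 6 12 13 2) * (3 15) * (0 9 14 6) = (0 9 14 6 12 5 17 13 2 1 3 15) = [9, 3, 1, 15, 4, 17, 12, 7, 8, 14, 10, 11, 5, 2, 6, 0, 16, 13]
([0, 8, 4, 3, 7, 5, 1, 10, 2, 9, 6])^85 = [0, 8, 4, 3, 7, 5, 1, 10, 2, 9, 6]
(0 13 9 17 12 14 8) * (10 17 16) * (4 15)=(0 13 9 16 10 17 12 14 8)(4 15)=[13, 1, 2, 3, 15, 5, 6, 7, 0, 16, 17, 11, 14, 9, 8, 4, 10, 12]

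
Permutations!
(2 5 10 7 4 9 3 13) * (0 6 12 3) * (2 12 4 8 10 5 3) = [6, 1, 3, 13, 9, 5, 4, 8, 10, 0, 7, 11, 2, 12] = (0 6 4 9)(2 3 13 12)(7 8 10)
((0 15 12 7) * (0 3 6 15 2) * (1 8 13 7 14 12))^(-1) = ((0 2)(1 8 13 7 3 6 15)(12 14))^(-1) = (0 2)(1 15 6 3 7 13 8)(12 14)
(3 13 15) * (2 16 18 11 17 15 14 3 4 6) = [0, 1, 16, 13, 6, 5, 2, 7, 8, 9, 10, 17, 12, 14, 3, 4, 18, 15, 11] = (2 16 18 11 17 15 4 6)(3 13 14)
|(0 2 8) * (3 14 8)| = 5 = |(0 2 3 14 8)|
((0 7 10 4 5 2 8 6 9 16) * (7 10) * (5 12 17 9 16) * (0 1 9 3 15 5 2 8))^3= (0 12 15 6 9 10 17 5 16 2 4 3 8 1)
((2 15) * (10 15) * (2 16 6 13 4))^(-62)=((2 10 15 16 6 13 4))^(-62)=(2 10 15 16 6 13 4)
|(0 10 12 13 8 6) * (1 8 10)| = 12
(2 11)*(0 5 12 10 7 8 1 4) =(0 5 12 10 7 8 1 4)(2 11) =[5, 4, 11, 3, 0, 12, 6, 8, 1, 9, 7, 2, 10]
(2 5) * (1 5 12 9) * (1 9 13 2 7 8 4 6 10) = [0, 5, 12, 3, 6, 7, 10, 8, 4, 9, 1, 11, 13, 2] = (1 5 7 8 4 6 10)(2 12 13)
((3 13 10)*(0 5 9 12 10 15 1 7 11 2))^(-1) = (0 2 11 7 1 15 13 3 10 12 9 5)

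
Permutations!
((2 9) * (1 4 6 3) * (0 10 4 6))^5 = ((0 10 4)(1 6 3)(2 9))^5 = (0 4 10)(1 3 6)(2 9)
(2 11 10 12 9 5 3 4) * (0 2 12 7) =(0 2 11 10 7)(3 4 12 9 5) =[2, 1, 11, 4, 12, 3, 6, 0, 8, 5, 7, 10, 9]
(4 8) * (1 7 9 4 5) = (1 7 9 4 8 5) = [0, 7, 2, 3, 8, 1, 6, 9, 5, 4]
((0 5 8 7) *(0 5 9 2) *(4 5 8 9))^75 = (9)(7 8)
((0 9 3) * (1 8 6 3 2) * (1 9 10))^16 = (0 6 1)(3 8 10)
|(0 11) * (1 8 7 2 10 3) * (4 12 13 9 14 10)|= |(0 11)(1 8 7 2 4 12 13 9 14 10 3)|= 22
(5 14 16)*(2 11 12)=(2 11 12)(5 14 16)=[0, 1, 11, 3, 4, 14, 6, 7, 8, 9, 10, 12, 2, 13, 16, 15, 5]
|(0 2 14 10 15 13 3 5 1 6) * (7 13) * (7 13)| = 10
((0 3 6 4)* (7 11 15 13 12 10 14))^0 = ((0 3 6 4)(7 11 15 13 12 10 14))^0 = (15)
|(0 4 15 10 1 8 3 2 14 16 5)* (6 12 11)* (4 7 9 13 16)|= 24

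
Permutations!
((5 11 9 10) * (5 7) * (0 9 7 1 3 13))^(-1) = (0 13 3 1 10 9)(5 7 11)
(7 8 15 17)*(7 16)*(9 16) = (7 8 15 17 9 16) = [0, 1, 2, 3, 4, 5, 6, 8, 15, 16, 10, 11, 12, 13, 14, 17, 7, 9]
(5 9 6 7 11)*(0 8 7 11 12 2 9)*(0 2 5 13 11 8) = (2 9 6 8 7 12 5)(11 13) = [0, 1, 9, 3, 4, 2, 8, 12, 7, 6, 10, 13, 5, 11]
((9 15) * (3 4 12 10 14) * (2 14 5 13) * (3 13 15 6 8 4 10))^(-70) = ((2 14 13)(3 10 5 15 9 6 8 4 12))^(-70) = (2 13 14)(3 5 9 8 12 10 15 6 4)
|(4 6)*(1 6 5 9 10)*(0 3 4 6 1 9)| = 4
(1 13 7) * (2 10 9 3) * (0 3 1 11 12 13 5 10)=(0 3 2)(1 5 10 9)(7 11 12 13)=[3, 5, 0, 2, 4, 10, 6, 11, 8, 1, 9, 12, 13, 7]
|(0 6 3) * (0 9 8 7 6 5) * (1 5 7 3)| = |(0 7 6 1 5)(3 9 8)| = 15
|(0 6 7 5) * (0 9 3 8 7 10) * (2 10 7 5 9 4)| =10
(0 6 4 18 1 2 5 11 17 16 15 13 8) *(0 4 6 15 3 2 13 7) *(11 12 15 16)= (0 16 3 2 5 12 15 7)(1 13 8 4 18)(11 17)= [16, 13, 5, 2, 18, 12, 6, 0, 4, 9, 10, 17, 15, 8, 14, 7, 3, 11, 1]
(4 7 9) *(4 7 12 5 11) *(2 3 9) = (2 3 9 7)(4 12 5 11) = [0, 1, 3, 9, 12, 11, 6, 2, 8, 7, 10, 4, 5]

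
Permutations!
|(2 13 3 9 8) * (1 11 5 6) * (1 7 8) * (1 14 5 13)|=|(1 11 13 3 9 14 5 6 7 8 2)|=11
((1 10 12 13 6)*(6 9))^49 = ((1 10 12 13 9 6))^49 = (1 10 12 13 9 6)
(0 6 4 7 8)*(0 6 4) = (0 4 7 8 6) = [4, 1, 2, 3, 7, 5, 0, 8, 6]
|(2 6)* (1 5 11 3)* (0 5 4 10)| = |(0 5 11 3 1 4 10)(2 6)| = 14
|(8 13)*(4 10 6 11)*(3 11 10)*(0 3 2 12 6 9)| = |(0 3 11 4 2 12 6 10 9)(8 13)| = 18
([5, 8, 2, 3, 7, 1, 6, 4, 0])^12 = (8)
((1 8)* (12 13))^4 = (13)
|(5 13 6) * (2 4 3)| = 3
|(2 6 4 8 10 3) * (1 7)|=|(1 7)(2 6 4 8 10 3)|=6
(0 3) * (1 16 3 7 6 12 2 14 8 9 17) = (0 7 6 12 2 14 8 9 17 1 16 3) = [7, 16, 14, 0, 4, 5, 12, 6, 9, 17, 10, 11, 2, 13, 8, 15, 3, 1]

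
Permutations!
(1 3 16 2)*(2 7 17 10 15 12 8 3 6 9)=[0, 6, 1, 16, 4, 5, 9, 17, 3, 2, 15, 11, 8, 13, 14, 12, 7, 10]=(1 6 9 2)(3 16 7 17 10 15 12 8)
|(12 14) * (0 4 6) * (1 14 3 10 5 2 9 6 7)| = |(0 4 7 1 14 12 3 10 5 2 9 6)| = 12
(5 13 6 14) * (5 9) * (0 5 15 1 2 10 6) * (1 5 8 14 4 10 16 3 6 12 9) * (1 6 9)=(0 8 14 6 4 10 12 1 2 16 3 9 15 5 13)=[8, 2, 16, 9, 10, 13, 4, 7, 14, 15, 12, 11, 1, 0, 6, 5, 3]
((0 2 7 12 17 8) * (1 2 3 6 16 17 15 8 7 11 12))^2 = ((0 3 6 16 17 7 1 2 11 12 15 8))^2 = (0 6 17 1 11 15)(2 12 8 3 16 7)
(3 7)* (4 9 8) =(3 7)(4 9 8) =[0, 1, 2, 7, 9, 5, 6, 3, 4, 8]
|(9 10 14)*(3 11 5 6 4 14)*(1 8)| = |(1 8)(3 11 5 6 4 14 9 10)| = 8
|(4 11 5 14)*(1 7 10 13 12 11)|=|(1 7 10 13 12 11 5 14 4)|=9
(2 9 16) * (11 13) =[0, 1, 9, 3, 4, 5, 6, 7, 8, 16, 10, 13, 12, 11, 14, 15, 2] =(2 9 16)(11 13)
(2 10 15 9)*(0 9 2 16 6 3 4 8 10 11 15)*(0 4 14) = (0 9 16 6 3 14)(2 11 15)(4 8 10) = [9, 1, 11, 14, 8, 5, 3, 7, 10, 16, 4, 15, 12, 13, 0, 2, 6]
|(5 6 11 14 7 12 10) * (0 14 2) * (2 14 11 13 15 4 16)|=13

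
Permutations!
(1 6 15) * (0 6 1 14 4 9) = (0 6 15 14 4 9) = [6, 1, 2, 3, 9, 5, 15, 7, 8, 0, 10, 11, 12, 13, 4, 14]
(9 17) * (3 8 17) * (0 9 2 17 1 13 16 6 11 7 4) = (0 9 3 8 1 13 16 6 11 7 4)(2 17) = [9, 13, 17, 8, 0, 5, 11, 4, 1, 3, 10, 7, 12, 16, 14, 15, 6, 2]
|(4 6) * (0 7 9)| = |(0 7 9)(4 6)| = 6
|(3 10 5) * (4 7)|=6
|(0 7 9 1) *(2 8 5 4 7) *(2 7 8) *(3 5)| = 4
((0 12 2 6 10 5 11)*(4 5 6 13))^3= (0 13 11 2 5 12 4)(6 10)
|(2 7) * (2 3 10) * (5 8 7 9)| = 7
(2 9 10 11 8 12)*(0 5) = (0 5)(2 9 10 11 8 12) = [5, 1, 9, 3, 4, 0, 6, 7, 12, 10, 11, 8, 2]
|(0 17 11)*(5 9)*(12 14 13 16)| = |(0 17 11)(5 9)(12 14 13 16)| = 12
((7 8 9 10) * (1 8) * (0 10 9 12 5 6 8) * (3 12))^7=(0 1 7 10)(3 5 8 12 6)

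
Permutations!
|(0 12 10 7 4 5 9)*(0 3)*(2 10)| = |(0 12 2 10 7 4 5 9 3)| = 9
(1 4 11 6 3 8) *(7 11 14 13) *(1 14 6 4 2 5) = (1 2 5)(3 8 14 13 7 11 4 6) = [0, 2, 5, 8, 6, 1, 3, 11, 14, 9, 10, 4, 12, 7, 13]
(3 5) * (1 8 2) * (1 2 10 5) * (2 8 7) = (1 7 2 8 10 5 3) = [0, 7, 8, 1, 4, 3, 6, 2, 10, 9, 5]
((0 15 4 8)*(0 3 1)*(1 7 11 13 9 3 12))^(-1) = ((0 15 4 8 12 1)(3 7 11 13 9))^(-1) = (0 1 12 8 4 15)(3 9 13 11 7)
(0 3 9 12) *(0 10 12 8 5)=(0 3 9 8 5)(10 12)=[3, 1, 2, 9, 4, 0, 6, 7, 5, 8, 12, 11, 10]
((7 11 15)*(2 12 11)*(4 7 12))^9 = (15)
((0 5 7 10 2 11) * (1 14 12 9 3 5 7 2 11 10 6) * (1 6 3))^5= (0 10 5 7 11 2 3)(1 14 12 9)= ((0 7 3 5 2 10 11)(1 14 12 9))^5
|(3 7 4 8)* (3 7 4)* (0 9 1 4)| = |(0 9 1 4 8 7 3)| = 7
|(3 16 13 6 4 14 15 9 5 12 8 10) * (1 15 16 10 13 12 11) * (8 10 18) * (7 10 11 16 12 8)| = 12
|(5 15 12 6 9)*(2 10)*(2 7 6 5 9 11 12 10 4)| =|(2 4)(5 15 10 7 6 11 12)| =14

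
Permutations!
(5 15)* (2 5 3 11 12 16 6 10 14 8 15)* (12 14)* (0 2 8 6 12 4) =(0 2 5 8 15 3 11 14 6 10 4)(12 16) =[2, 1, 5, 11, 0, 8, 10, 7, 15, 9, 4, 14, 16, 13, 6, 3, 12]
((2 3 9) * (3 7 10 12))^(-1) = (2 9 3 12 10 7)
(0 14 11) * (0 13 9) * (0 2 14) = (2 14 11 13 9) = [0, 1, 14, 3, 4, 5, 6, 7, 8, 2, 10, 13, 12, 9, 11]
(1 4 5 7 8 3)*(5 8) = [0, 4, 2, 1, 8, 7, 6, 5, 3] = (1 4 8 3)(5 7)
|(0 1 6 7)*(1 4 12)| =|(0 4 12 1 6 7)| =6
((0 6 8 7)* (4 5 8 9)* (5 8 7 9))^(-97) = (0 7 5 6)(4 9 8)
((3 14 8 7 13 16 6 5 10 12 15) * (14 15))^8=(5 6 16 13 7 8 14 12 10)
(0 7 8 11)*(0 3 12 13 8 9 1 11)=(0 7 9 1 11 3 12 13 8)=[7, 11, 2, 12, 4, 5, 6, 9, 0, 1, 10, 3, 13, 8]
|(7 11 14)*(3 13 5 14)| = |(3 13 5 14 7 11)| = 6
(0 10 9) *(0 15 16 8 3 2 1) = (0 10 9 15 16 8 3 2 1) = [10, 0, 1, 2, 4, 5, 6, 7, 3, 15, 9, 11, 12, 13, 14, 16, 8]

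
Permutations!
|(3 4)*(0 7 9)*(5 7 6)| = |(0 6 5 7 9)(3 4)| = 10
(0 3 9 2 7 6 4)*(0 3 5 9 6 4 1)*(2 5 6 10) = (0 6 1)(2 7 4 3 10)(5 9) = [6, 0, 7, 10, 3, 9, 1, 4, 8, 5, 2]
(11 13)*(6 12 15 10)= (6 12 15 10)(11 13)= [0, 1, 2, 3, 4, 5, 12, 7, 8, 9, 6, 13, 15, 11, 14, 10]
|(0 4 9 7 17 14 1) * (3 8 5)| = |(0 4 9 7 17 14 1)(3 8 5)| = 21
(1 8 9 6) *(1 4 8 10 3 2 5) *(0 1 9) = [1, 10, 5, 2, 8, 9, 4, 7, 0, 6, 3] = (0 1 10 3 2 5 9 6 4 8)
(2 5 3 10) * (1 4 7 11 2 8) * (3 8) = (1 4 7 11 2 5 8)(3 10) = [0, 4, 5, 10, 7, 8, 6, 11, 1, 9, 3, 2]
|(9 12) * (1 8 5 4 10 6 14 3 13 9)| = 11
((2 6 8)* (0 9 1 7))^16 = (9)(2 6 8)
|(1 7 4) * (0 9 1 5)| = |(0 9 1 7 4 5)| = 6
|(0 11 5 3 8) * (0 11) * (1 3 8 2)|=|(1 3 2)(5 8 11)|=3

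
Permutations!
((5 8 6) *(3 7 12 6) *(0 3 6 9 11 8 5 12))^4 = (0 3 7)(6 8 11 9 12)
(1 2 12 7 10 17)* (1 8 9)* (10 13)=(1 2 12 7 13 10 17 8 9)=[0, 2, 12, 3, 4, 5, 6, 13, 9, 1, 17, 11, 7, 10, 14, 15, 16, 8]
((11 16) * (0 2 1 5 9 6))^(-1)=((0 2 1 5 9 6)(11 16))^(-1)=(0 6 9 5 1 2)(11 16)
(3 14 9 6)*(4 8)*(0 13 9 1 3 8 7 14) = (0 13 9 6 8 4 7 14 1 3) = [13, 3, 2, 0, 7, 5, 8, 14, 4, 6, 10, 11, 12, 9, 1]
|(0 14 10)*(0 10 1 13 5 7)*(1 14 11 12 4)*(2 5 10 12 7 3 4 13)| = 15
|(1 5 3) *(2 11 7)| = 3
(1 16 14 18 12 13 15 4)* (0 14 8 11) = (0 14 18 12 13 15 4 1 16 8 11) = [14, 16, 2, 3, 1, 5, 6, 7, 11, 9, 10, 0, 13, 15, 18, 4, 8, 17, 12]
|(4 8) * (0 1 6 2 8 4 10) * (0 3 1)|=6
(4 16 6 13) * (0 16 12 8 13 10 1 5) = [16, 5, 2, 3, 12, 0, 10, 7, 13, 9, 1, 11, 8, 4, 14, 15, 6] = (0 16 6 10 1 5)(4 12 8 13)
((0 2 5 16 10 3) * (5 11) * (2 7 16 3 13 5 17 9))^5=(0 5 10 7 3 13 16)(2 11 17 9)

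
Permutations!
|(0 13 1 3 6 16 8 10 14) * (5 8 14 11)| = |(0 13 1 3 6 16 14)(5 8 10 11)| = 28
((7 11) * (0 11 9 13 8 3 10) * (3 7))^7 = ((0 11 3 10)(7 9 13 8))^7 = (0 10 3 11)(7 8 13 9)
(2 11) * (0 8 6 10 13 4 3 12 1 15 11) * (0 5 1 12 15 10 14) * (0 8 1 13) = [1, 10, 5, 15, 3, 13, 14, 7, 6, 9, 0, 2, 12, 4, 8, 11] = (0 1 10)(2 5 13 4 3 15 11)(6 14 8)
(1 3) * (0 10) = (0 10)(1 3) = [10, 3, 2, 1, 4, 5, 6, 7, 8, 9, 0]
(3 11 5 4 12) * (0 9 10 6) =[9, 1, 2, 11, 12, 4, 0, 7, 8, 10, 6, 5, 3] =(0 9 10 6)(3 11 5 4 12)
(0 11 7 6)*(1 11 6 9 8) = (0 6)(1 11 7 9 8) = [6, 11, 2, 3, 4, 5, 0, 9, 1, 8, 10, 7]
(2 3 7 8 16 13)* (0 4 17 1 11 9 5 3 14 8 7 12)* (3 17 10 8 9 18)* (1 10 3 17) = [4, 11, 14, 12, 3, 1, 6, 7, 16, 5, 8, 18, 0, 2, 9, 15, 13, 10, 17] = (0 4 3 12)(1 11 18 17 10 8 16 13 2 14 9 5)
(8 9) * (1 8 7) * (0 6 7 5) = (0 6 7 1 8 9 5) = [6, 8, 2, 3, 4, 0, 7, 1, 9, 5]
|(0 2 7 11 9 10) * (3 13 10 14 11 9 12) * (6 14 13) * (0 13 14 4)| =10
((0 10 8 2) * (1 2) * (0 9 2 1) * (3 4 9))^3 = ((0 10 8)(2 3 4 9))^3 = (10)(2 9 4 3)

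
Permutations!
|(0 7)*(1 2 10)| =6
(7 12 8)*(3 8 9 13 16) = [0, 1, 2, 8, 4, 5, 6, 12, 7, 13, 10, 11, 9, 16, 14, 15, 3] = (3 8 7 12 9 13 16)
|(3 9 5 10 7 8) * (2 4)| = |(2 4)(3 9 5 10 7 8)| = 6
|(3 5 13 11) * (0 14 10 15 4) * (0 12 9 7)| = 8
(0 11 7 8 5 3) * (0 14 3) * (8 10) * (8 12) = (0 11 7 10 12 8 5)(3 14) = [11, 1, 2, 14, 4, 0, 6, 10, 5, 9, 12, 7, 8, 13, 3]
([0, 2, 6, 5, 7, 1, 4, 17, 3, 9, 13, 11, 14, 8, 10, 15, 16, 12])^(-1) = [0, 5, 1, 8, 6, 3, 2, 4, 13, 9, 14, 11, 17, 10, 12, 15, 16, 7]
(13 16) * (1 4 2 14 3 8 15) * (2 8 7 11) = (1 4 8 15)(2 14 3 7 11)(13 16) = [0, 4, 14, 7, 8, 5, 6, 11, 15, 9, 10, 2, 12, 16, 3, 1, 13]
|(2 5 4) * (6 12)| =6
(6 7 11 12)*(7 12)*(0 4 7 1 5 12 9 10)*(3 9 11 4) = (0 3 9 10)(1 5 12 6 11)(4 7) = [3, 5, 2, 9, 7, 12, 11, 4, 8, 10, 0, 1, 6]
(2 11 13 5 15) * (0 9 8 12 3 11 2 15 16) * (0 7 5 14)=[9, 1, 2, 11, 4, 16, 6, 5, 12, 8, 10, 13, 3, 14, 0, 15, 7]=(0 9 8 12 3 11 13 14)(5 16 7)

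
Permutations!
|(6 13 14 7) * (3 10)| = 4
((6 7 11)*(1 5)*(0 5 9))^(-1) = (0 9 1 5)(6 11 7) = ((0 5 1 9)(6 7 11))^(-1)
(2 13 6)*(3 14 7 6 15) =(2 13 15 3 14 7 6) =[0, 1, 13, 14, 4, 5, 2, 6, 8, 9, 10, 11, 12, 15, 7, 3]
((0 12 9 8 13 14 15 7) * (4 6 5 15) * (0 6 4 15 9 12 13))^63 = (15)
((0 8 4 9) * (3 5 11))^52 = (3 5 11)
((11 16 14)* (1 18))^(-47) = ((1 18)(11 16 14))^(-47) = (1 18)(11 16 14)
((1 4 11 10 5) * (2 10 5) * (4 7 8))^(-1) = (1 5 11 4 8 7)(2 10)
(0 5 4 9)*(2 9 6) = (0 5 4 6 2 9) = [5, 1, 9, 3, 6, 4, 2, 7, 8, 0]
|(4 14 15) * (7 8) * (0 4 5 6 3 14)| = |(0 4)(3 14 15 5 6)(7 8)| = 10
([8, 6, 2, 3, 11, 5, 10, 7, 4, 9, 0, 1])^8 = [8, 6, 2, 3, 11, 5, 10, 7, 4, 9, 0, 1]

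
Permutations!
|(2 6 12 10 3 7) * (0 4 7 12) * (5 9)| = 30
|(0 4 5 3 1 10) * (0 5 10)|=|(0 4 10 5 3 1)|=6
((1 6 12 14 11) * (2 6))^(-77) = ((1 2 6 12 14 11))^(-77) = (1 2 6 12 14 11)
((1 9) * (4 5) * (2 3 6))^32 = ((1 9)(2 3 6)(4 5))^32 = (9)(2 6 3)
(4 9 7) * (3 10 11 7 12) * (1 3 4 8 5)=[0, 3, 2, 10, 9, 1, 6, 8, 5, 12, 11, 7, 4]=(1 3 10 11 7 8 5)(4 9 12)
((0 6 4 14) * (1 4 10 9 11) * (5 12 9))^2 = ((0 6 10 5 12 9 11 1 4 14))^2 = (0 10 12 11 4)(1 14 6 5 9)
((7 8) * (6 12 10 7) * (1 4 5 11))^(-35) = (12)(1 4 5 11)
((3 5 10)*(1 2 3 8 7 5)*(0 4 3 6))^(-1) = (0 6 2 1 3 4)(5 7 8 10)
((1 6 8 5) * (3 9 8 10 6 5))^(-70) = (10)(3 8 9)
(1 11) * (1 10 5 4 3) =[0, 11, 2, 1, 3, 4, 6, 7, 8, 9, 5, 10] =(1 11 10 5 4 3)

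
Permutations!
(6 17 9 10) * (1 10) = (1 10 6 17 9) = [0, 10, 2, 3, 4, 5, 17, 7, 8, 1, 6, 11, 12, 13, 14, 15, 16, 9]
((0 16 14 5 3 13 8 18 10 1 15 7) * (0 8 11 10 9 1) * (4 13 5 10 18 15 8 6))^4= (1 6 18 15 13)(4 9 7 11 8)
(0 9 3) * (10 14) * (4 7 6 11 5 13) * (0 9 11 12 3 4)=(0 11 5 13)(3 9 4 7 6 12)(10 14)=[11, 1, 2, 9, 7, 13, 12, 6, 8, 4, 14, 5, 3, 0, 10]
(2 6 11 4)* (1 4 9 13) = (1 4 2 6 11 9 13) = [0, 4, 6, 3, 2, 5, 11, 7, 8, 13, 10, 9, 12, 1]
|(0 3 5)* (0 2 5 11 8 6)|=10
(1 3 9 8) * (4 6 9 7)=[0, 3, 2, 7, 6, 5, 9, 4, 1, 8]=(1 3 7 4 6 9 8)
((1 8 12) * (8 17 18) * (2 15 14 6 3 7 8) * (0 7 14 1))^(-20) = ((0 7 8 12)(1 17 18 2 15)(3 14 6))^(-20) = (18)(3 14 6)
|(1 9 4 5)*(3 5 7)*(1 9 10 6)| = 15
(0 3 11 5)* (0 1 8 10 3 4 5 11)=[4, 8, 2, 0, 5, 1, 6, 7, 10, 9, 3, 11]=(11)(0 4 5 1 8 10 3)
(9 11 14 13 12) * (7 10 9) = (7 10 9 11 14 13 12) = [0, 1, 2, 3, 4, 5, 6, 10, 8, 11, 9, 14, 7, 12, 13]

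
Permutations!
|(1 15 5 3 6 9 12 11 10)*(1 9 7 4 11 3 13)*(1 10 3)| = 35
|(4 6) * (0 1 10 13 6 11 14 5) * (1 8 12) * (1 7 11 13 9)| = 21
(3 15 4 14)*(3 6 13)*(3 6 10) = (3 15 4 14 10)(6 13) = [0, 1, 2, 15, 14, 5, 13, 7, 8, 9, 3, 11, 12, 6, 10, 4]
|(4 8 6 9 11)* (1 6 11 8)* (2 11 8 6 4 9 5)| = |(1 4)(2 11 9 6 5)| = 10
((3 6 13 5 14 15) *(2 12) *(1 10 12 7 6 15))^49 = ((1 10 12 2 7 6 13 5 14)(3 15))^49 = (1 7 14 2 5 12 13 10 6)(3 15)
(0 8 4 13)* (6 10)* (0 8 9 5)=(0 9 5)(4 13 8)(6 10)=[9, 1, 2, 3, 13, 0, 10, 7, 4, 5, 6, 11, 12, 8]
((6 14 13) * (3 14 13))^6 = (14)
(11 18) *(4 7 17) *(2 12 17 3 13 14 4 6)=(2 12 17 6)(3 13 14 4 7)(11 18)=[0, 1, 12, 13, 7, 5, 2, 3, 8, 9, 10, 18, 17, 14, 4, 15, 16, 6, 11]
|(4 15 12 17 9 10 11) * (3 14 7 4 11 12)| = 20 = |(3 14 7 4 15)(9 10 12 17)|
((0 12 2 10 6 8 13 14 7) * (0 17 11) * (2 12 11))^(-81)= (0 11)(2 17 7 14 13 8 6 10)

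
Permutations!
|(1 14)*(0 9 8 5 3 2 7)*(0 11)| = |(0 9 8 5 3 2 7 11)(1 14)| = 8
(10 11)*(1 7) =(1 7)(10 11) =[0, 7, 2, 3, 4, 5, 6, 1, 8, 9, 11, 10]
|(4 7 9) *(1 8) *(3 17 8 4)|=|(1 4 7 9 3 17 8)|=7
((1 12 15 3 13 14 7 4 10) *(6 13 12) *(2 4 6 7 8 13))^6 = (15)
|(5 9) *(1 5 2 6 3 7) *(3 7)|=|(1 5 9 2 6 7)|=6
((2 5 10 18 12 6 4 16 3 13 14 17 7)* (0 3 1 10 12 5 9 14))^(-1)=((0 3 13)(1 10 18 5 12 6 4 16)(2 9 14 17 7))^(-1)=(0 13 3)(1 16 4 6 12 5 18 10)(2 7 17 14 9)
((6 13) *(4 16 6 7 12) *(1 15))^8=((1 15)(4 16 6 13 7 12))^8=(4 6 7)(12 16 13)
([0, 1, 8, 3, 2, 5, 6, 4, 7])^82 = (2 7)(4 8)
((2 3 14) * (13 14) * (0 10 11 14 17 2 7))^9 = ((0 10 11 14 7)(2 3 13 17))^9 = (0 7 14 11 10)(2 3 13 17)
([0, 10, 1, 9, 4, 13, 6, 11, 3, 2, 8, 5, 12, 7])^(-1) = (1 2 9 3 8 10)(5 11 7 13)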